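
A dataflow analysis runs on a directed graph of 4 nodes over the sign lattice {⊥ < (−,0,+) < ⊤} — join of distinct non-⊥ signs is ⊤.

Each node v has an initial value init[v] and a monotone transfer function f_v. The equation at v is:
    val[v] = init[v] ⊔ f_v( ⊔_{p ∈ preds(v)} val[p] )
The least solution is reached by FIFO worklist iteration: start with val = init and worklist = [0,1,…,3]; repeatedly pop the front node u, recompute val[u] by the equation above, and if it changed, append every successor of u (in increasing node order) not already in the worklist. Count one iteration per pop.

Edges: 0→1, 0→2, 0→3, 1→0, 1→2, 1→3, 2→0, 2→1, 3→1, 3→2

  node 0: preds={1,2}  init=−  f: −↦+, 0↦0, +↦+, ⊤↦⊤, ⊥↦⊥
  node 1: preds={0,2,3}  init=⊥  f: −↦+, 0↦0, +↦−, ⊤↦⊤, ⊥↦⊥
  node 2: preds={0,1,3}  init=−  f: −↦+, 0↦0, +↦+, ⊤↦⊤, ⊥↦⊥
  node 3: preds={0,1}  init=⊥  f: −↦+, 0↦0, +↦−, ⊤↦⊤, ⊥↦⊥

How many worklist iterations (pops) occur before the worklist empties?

7

Iteration log — 7 steps:
  step 1. node 0  ⊔preds=−  new=⊤  old=−  +wl: 
  step 2. node 1  ⊔preds=⊤  new=⊤  old=⊥  +wl: 0
  step 3. node 2  ⊔preds=⊤  new=⊤  old=−  +wl: 1
  step 4. node 3  ⊔preds=⊤  new=⊤  old=⊥  +wl: 2
  step 5. node 0  ⊔preds=⊤  new=⊤  stable
  step 6. node 1  ⊔preds=⊤  new=⊤  stable
  step 7. node 2  ⊔preds=⊤  new=⊤  stable

Least fixpoint reached:
  node 0: ⊤
  node 1: ⊤
  node 2: ⊤
  node 3: ⊤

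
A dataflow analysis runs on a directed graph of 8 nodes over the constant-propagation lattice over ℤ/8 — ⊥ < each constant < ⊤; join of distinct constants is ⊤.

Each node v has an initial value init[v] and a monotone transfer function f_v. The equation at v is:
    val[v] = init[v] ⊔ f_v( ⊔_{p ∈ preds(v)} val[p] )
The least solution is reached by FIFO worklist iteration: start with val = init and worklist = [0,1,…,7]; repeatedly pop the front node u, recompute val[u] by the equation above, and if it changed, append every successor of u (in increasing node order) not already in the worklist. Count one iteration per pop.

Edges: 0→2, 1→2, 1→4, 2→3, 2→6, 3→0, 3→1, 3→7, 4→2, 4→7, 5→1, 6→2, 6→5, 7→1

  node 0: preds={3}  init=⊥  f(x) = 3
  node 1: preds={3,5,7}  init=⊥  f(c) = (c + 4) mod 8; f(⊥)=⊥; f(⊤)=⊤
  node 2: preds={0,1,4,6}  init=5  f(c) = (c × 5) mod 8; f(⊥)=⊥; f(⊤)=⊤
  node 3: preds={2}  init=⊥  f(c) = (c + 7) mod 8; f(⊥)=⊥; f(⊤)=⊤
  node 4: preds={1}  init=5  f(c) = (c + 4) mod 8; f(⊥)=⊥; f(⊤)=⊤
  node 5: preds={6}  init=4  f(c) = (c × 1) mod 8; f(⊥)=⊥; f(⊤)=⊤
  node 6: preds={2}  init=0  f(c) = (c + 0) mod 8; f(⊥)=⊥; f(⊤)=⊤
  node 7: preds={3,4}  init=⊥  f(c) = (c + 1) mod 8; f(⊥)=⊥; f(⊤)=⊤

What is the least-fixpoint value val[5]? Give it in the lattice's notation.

Worklist (13 pops):
  #1 pop 0: in=⊥ → 3 (was ⊥); enqueue []
  #2 pop 1: in=4 → 0 (was ⊥); enqueue []
  #3 pop 2: in=⊤ → ⊤ (was 5); enqueue []
  #4 pop 3: in=⊤ → ⊤ (was ⊥); enqueue [0,1]
  #5 pop 4: in=0 → ⊤ (was 5); enqueue [2]
  #6 pop 5: in=0 → ⊤ (was 4); enqueue []
  #7 pop 6: in=⊤ → ⊤ (was 0); enqueue [5]
  #8 pop 7: in=⊤ → ⊤ (was ⊥); enqueue []
  #9 pop 0: in=⊤ → 3 (no change)
  #10 pop 1: in=⊤ → ⊤ (was 0); enqueue [4]
  #11 pop 2: in=⊤ → ⊤ (no change)
  #12 pop 5: in=⊤ → ⊤ (no change)
  #13 pop 4: in=⊤ → ⊤ (no change)

Fixpoint:
  val[0] = 3
  val[1] = ⊤
  val[2] = ⊤
  val[3] = ⊤
  val[4] = ⊤
  val[5] = ⊤
  val[6] = ⊤
  val[7] = ⊤

⊤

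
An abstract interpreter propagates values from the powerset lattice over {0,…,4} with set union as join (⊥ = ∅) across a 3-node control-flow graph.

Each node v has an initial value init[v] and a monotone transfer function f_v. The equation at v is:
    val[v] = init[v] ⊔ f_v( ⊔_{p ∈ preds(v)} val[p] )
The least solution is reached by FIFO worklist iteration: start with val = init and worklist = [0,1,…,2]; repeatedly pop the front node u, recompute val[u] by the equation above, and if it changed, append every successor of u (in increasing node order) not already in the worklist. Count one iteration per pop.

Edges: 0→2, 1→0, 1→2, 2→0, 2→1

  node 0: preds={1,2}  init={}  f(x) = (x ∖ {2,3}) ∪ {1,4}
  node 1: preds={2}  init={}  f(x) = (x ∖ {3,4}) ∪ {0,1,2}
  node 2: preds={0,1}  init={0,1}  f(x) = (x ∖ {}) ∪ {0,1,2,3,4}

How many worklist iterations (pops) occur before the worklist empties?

5

Iteration log — 5 steps:
  step 1. node 0  ⊔preds={0,1}  new={0,1,4}  old={}  +wl: 
  step 2. node 1  ⊔preds={0,1}  new={0,1,2}  old={}  +wl: 0
  step 3. node 2  ⊔preds={0,1,2,4}  new={0,1,2,3,4}  old={0,1}  +wl: 1
  step 4. node 0  ⊔preds={0,1,2,3,4}  new={0,1,4}  stable
  step 5. node 1  ⊔preds={0,1,2,3,4}  new={0,1,2}  stable

Least fixpoint reached:
  node 0: {0,1,4}
  node 1: {0,1,2}
  node 2: {0,1,2,3,4}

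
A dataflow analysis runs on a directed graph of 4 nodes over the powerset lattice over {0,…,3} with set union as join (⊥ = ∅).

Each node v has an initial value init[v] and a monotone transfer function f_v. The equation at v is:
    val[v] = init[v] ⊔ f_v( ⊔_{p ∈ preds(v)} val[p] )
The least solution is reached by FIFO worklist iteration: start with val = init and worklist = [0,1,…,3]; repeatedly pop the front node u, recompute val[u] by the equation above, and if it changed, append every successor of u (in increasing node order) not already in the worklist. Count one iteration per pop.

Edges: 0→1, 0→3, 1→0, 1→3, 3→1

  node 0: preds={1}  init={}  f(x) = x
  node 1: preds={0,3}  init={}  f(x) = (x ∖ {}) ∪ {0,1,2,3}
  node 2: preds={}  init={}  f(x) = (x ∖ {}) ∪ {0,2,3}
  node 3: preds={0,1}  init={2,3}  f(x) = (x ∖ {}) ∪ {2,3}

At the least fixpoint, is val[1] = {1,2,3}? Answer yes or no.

no

Iteration log — 7 steps:
  step 1. node 0  ⊔preds={}  new={}  stable
  step 2. node 1  ⊔preds={2,3}  new={0,1,2,3}  old={}  +wl: 0
  step 3. node 2  ⊔preds={}  new={0,2,3}  old={}  +wl: 
  step 4. node 3  ⊔preds={0,1,2,3}  new={0,1,2,3}  old={2,3}  +wl: 1
  step 5. node 0  ⊔preds={0,1,2,3}  new={0,1,2,3}  old={}  +wl: 3
  step 6. node 1  ⊔preds={0,1,2,3}  new={0,1,2,3}  stable
  step 7. node 3  ⊔preds={0,1,2,3}  new={0,1,2,3}  stable

Least fixpoint reached:
  node 0: {0,1,2,3}
  node 1: {0,1,2,3}
  node 2: {0,2,3}
  node 3: {0,1,2,3}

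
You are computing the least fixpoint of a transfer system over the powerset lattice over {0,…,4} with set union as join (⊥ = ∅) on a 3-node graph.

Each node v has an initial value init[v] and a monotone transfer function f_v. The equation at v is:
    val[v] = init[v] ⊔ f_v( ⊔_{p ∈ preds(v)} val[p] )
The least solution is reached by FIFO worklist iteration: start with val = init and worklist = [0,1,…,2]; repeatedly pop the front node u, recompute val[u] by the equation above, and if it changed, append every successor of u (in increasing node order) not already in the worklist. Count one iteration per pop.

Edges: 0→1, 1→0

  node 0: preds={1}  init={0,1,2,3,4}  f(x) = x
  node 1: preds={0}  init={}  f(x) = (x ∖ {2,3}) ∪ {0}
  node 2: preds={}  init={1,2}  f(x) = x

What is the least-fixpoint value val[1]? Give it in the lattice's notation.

Iteration log — 4 steps:
  step 1. node 0  ⊔preds={}  new={0,1,2,3,4}  stable
  step 2. node 1  ⊔preds={0,1,2,3,4}  new={0,1,4}  old={}  +wl: 0
  step 3. node 2  ⊔preds={}  new={1,2}  stable
  step 4. node 0  ⊔preds={0,1,4}  new={0,1,2,3,4}  stable

Least fixpoint reached:
  node 0: {0,1,2,3,4}
  node 1: {0,1,4}
  node 2: {1,2}

{0,1,4}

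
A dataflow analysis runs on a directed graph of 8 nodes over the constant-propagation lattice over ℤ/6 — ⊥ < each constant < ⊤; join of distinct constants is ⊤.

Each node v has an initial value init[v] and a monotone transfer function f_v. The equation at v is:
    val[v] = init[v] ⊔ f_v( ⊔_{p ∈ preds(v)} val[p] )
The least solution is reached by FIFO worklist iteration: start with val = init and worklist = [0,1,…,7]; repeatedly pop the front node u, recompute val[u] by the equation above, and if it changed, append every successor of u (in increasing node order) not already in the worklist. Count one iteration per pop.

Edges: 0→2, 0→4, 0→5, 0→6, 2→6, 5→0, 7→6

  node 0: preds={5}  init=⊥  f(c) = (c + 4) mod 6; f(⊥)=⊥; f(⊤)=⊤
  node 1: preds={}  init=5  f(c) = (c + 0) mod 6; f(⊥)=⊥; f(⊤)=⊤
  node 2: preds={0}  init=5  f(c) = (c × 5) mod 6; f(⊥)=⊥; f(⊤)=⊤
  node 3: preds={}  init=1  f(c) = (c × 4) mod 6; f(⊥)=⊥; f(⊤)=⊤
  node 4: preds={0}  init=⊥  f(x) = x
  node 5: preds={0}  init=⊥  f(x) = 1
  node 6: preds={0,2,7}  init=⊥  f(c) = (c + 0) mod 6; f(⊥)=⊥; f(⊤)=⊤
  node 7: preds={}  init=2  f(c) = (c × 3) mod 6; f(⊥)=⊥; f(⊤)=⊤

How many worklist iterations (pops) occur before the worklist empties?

Worklist (13 pops):
  #1 pop 0: in=⊥ → ⊥ (no change)
  #2 pop 1: in=⊥ → 5 (no change)
  #3 pop 2: in=⊥ → 5 (no change)
  #4 pop 3: in=⊥ → 1 (no change)
  #5 pop 4: in=⊥ → ⊥ (no change)
  #6 pop 5: in=⊥ → 1 (was ⊥); enqueue [0]
  #7 pop 6: in=⊤ → ⊤ (was ⊥); enqueue []
  #8 pop 7: in=⊥ → 2 (no change)
  #9 pop 0: in=1 → 5 (was ⊥); enqueue [2,4,5,6]
  #10 pop 2: in=5 → ⊤ (was 5); enqueue []
  #11 pop 4: in=5 → 5 (was ⊥); enqueue []
  #12 pop 5: in=5 → 1 (no change)
  #13 pop 6: in=⊤ → ⊤ (no change)

Fixpoint:
  val[0] = 5
  val[1] = 5
  val[2] = ⊤
  val[3] = 1
  val[4] = 5
  val[5] = 1
  val[6] = ⊤
  val[7] = 2

13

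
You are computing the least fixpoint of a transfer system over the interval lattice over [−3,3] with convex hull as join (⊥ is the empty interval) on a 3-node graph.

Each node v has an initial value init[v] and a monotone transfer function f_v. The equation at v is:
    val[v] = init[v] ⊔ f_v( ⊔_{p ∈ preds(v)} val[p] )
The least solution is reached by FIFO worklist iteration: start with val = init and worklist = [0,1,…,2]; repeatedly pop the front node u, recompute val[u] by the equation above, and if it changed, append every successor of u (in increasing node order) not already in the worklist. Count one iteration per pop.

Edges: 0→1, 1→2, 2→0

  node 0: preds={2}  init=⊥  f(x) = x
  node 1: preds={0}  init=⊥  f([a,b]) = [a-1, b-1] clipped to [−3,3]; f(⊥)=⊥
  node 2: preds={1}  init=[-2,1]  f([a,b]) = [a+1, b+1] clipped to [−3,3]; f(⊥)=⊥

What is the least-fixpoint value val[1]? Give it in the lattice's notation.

[-3,0]

Worklist (3 pops):
  #1 pop 0: in=[-2,1] → [-2,1] (was ⊥); enqueue []
  #2 pop 1: in=[-2,1] → [-3,0] (was ⊥); enqueue []
  #3 pop 2: in=[-3,0] → [-2,1] (no change)

Fixpoint:
  val[0] = [-2,1]
  val[1] = [-3,0]
  val[2] = [-2,1]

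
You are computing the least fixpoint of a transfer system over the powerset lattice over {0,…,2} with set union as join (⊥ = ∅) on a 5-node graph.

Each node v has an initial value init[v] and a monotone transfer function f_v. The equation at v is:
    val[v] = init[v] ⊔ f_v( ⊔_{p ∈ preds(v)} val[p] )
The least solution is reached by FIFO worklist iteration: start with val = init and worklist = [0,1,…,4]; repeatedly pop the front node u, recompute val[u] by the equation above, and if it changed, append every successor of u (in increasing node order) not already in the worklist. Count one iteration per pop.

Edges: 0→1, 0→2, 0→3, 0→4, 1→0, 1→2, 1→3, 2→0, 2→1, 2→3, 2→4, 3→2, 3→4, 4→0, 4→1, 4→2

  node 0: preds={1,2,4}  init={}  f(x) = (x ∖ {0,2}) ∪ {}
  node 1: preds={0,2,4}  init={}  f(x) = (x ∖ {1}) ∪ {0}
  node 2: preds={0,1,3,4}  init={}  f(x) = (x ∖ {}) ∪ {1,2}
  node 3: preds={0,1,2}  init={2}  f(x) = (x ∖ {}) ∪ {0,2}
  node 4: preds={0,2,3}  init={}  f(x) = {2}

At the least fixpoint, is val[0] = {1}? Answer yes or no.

yes

Worklist (11 pops):
  #1 pop 0: in={} → {} (no change)
  #2 pop 1: in={} → {0} (was {}); enqueue [0]
  #3 pop 2: in={0,2} → {0,1,2} (was {}); enqueue [1]
  #4 pop 3: in={0,1,2} → {0,1,2} (was {2}); enqueue [2]
  #5 pop 4: in={0,1,2} → {2} (was {}); enqueue []
  #6 pop 0: in={0,1,2} → {1} (was {}); enqueue [3,4]
  #7 pop 1: in={0,1,2} → {0,2} (was {0}); enqueue [0]
  #8 pop 2: in={0,1,2} → {0,1,2} (no change)
  #9 pop 3: in={0,1,2} → {0,1,2} (no change)
  #10 pop 4: in={0,1,2} → {2} (no change)
  #11 pop 0: in={0,1,2} → {1} (no change)

Fixpoint:
  val[0] = {1}
  val[1] = {0,2}
  val[2] = {0,1,2}
  val[3] = {0,1,2}
  val[4] = {2}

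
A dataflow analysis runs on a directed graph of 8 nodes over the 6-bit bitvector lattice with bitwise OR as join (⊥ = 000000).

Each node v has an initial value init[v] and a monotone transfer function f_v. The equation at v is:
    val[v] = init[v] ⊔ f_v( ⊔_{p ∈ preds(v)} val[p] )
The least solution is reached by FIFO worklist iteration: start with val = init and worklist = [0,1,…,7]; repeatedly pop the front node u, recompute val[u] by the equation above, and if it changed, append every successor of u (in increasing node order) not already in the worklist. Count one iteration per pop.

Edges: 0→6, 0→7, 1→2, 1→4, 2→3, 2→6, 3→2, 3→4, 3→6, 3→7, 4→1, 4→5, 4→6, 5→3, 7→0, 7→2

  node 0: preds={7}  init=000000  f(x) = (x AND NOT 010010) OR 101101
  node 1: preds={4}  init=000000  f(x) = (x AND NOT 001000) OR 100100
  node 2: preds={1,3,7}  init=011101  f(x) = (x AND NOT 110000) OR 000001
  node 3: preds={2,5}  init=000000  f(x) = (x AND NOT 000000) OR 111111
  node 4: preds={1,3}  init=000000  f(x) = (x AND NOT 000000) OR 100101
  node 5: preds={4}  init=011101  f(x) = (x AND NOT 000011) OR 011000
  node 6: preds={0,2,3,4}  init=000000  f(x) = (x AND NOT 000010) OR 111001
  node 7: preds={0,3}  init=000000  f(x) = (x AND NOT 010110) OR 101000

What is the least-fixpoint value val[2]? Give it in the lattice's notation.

Trace (15 dequeues):
  [1] u=0 | in 000000 | out 101101 | prev 000000 | push {}
  [2] u=1 | in 000000 | out 100100 | prev 000000 | push {}
  [3] u=2 | in 100100 | out 011101 | ==
  [4] u=3 | in 011101 | out 111111 | prev 000000 | push {2}
  [5] u=4 | in 111111 | out 111111 | prev 000000 | push {1}
  [6] u=5 | in 111111 | out 111101 | prev 011101 | push {3}
  [7] u=6 | in 111111 | out 111101 | prev 000000 | push {}
  [8] u=7 | in 111111 | out 101001 | prev 000000 | push {0}
  [9] u=2 | in 111111 | out 011111 | prev 011101 | push {6}
  [10] u=1 | in 111111 | out 110111 | prev 100100 | push {2,4}
  [11] u=3 | in 111111 | out 111111 | ==
  [12] u=0 | in 101001 | out 101101 | ==
  [13] u=6 | in 111111 | out 111101 | ==
  [14] u=2 | in 111111 | out 011111 | ==
  [15] u=4 | in 111111 | out 111111 | ==

Converged values:
  [0] 101101
  [1] 110111
  [2] 011111
  [3] 111111
  [4] 111111
  [5] 111101
  [6] 111101
  [7] 101001

011111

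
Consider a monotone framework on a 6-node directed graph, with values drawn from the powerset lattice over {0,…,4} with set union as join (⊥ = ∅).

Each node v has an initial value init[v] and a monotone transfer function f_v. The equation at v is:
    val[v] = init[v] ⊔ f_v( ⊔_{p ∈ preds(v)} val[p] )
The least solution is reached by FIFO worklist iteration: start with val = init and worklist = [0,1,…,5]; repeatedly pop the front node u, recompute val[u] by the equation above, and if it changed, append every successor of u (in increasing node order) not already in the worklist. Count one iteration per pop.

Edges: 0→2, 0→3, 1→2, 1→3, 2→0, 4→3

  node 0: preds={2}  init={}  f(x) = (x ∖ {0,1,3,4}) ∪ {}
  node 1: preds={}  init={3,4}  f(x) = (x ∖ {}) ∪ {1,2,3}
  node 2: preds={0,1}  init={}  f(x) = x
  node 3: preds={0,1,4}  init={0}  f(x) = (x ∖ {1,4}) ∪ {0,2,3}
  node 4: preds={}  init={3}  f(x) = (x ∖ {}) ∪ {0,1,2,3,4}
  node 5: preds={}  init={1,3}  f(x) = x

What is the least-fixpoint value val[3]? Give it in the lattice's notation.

{0,2,3}

Trace (9 dequeues):
  [1] u=0 | in {} | out {} | ==
  [2] u=1 | in {} | out {1,2,3,4} | prev {3,4} | push {}
  [3] u=2 | in {1,2,3,4} | out {1,2,3,4} | prev {} | push {0}
  [4] u=3 | in {1,2,3,4} | out {0,2,3} | prev {0} | push {}
  [5] u=4 | in {} | out {0,1,2,3,4} | prev {3} | push {3}
  [6] u=5 | in {} | out {1,3} | ==
  [7] u=0 | in {1,2,3,4} | out {2} | prev {} | push {2}
  [8] u=3 | in {0,1,2,3,4} | out {0,2,3} | ==
  [9] u=2 | in {1,2,3,4} | out {1,2,3,4} | ==

Converged values:
  [0] {2}
  [1] {1,2,3,4}
  [2] {1,2,3,4}
  [3] {0,2,3}
  [4] {0,1,2,3,4}
  [5] {1,3}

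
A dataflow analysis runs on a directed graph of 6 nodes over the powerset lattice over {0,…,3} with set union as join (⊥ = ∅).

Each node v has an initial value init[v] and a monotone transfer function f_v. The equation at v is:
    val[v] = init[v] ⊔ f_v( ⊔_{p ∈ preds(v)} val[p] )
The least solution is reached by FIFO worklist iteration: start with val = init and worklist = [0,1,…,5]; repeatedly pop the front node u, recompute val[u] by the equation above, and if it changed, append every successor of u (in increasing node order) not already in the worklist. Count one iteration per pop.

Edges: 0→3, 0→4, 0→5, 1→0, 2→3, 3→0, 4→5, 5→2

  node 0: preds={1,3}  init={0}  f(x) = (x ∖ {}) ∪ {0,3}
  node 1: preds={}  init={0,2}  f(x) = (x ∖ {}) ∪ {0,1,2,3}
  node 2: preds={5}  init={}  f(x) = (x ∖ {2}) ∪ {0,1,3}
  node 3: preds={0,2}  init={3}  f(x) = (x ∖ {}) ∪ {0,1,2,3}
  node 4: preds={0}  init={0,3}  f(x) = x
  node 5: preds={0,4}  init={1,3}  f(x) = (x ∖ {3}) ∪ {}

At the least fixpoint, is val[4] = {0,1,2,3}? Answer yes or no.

yes

Worklist (11 pops):
  #1 pop 0: in={0,2,3} → {0,2,3} (was {0}); enqueue []
  #2 pop 1: in={} → {0,1,2,3} (was {0,2}); enqueue [0]
  #3 pop 2: in={1,3} → {0,1,3} (was {}); enqueue []
  #4 pop 3: in={0,1,2,3} → {0,1,2,3} (was {3}); enqueue []
  #5 pop 4: in={0,2,3} → {0,2,3} (was {0,3}); enqueue []
  #6 pop 5: in={0,2,3} → {0,1,2,3} (was {1,3}); enqueue [2]
  #7 pop 0: in={0,1,2,3} → {0,1,2,3} (was {0,2,3}); enqueue [3,4,5]
  #8 pop 2: in={0,1,2,3} → {0,1,3} (no change)
  #9 pop 3: in={0,1,2,3} → {0,1,2,3} (no change)
  #10 pop 4: in={0,1,2,3} → {0,1,2,3} (was {0,2,3}); enqueue []
  #11 pop 5: in={0,1,2,3} → {0,1,2,3} (no change)

Fixpoint:
  val[0] = {0,1,2,3}
  val[1] = {0,1,2,3}
  val[2] = {0,1,3}
  val[3] = {0,1,2,3}
  val[4] = {0,1,2,3}
  val[5] = {0,1,2,3}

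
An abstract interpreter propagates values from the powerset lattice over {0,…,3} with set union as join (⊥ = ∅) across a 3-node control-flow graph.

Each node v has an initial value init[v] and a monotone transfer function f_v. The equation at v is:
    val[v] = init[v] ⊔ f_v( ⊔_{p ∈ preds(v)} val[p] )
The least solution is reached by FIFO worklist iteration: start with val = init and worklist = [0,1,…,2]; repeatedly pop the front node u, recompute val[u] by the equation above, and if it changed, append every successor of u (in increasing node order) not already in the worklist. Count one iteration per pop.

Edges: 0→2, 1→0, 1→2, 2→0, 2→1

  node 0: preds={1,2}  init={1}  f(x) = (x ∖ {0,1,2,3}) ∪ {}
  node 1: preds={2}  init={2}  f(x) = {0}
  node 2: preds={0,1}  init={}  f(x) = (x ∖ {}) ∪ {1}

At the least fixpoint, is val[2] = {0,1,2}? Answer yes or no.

Trace (5 dequeues):
  [1] u=0 | in {2} | out {1} | ==
  [2] u=1 | in {} | out {0,2} | prev {2} | push {0}
  [3] u=2 | in {0,1,2} | out {0,1,2} | prev {} | push {1}
  [4] u=0 | in {0,1,2} | out {1} | ==
  [5] u=1 | in {0,1,2} | out {0,2} | ==

Converged values:
  [0] {1}
  [1] {0,2}
  [2] {0,1,2}

yes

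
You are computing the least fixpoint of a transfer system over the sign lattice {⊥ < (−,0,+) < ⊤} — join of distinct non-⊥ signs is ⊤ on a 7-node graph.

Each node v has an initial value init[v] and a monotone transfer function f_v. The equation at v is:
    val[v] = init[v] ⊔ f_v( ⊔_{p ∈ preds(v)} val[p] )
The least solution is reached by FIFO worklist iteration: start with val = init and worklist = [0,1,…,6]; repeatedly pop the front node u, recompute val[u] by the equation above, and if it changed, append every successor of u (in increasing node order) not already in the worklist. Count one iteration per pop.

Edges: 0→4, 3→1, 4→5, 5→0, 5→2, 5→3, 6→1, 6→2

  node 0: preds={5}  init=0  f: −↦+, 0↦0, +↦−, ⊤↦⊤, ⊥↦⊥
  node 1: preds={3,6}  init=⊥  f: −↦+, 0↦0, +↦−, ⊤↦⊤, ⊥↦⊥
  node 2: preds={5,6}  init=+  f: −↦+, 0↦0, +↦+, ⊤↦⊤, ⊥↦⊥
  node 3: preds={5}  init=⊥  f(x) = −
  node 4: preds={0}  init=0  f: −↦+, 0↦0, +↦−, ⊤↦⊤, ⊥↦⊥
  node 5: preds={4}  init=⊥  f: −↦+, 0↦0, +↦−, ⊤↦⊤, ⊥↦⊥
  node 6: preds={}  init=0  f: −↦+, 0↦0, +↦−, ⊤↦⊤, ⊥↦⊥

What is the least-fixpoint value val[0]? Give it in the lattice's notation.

Iteration log — 11 steps:
  step 1. node 0  ⊔preds=⊥  new=0  stable
  step 2. node 1  ⊔preds=0  new=0  old=⊥  +wl: 
  step 3. node 2  ⊔preds=0  new=⊤  old=+  +wl: 
  step 4. node 3  ⊔preds=⊥  new=−  old=⊥  +wl: 1
  step 5. node 4  ⊔preds=0  new=0  stable
  step 6. node 5  ⊔preds=0  new=0  old=⊥  +wl: 0,2,3
  step 7. node 6  ⊔preds=⊥  new=0  stable
  step 8. node 1  ⊔preds=⊤  new=⊤  old=0  +wl: 
  step 9. node 0  ⊔preds=0  new=0  stable
  step 10. node 2  ⊔preds=0  new=⊤  stable
  step 11. node 3  ⊔preds=0  new=−  stable

Least fixpoint reached:
  node 0: 0
  node 1: ⊤
  node 2: ⊤
  node 3: −
  node 4: 0
  node 5: 0
  node 6: 0

0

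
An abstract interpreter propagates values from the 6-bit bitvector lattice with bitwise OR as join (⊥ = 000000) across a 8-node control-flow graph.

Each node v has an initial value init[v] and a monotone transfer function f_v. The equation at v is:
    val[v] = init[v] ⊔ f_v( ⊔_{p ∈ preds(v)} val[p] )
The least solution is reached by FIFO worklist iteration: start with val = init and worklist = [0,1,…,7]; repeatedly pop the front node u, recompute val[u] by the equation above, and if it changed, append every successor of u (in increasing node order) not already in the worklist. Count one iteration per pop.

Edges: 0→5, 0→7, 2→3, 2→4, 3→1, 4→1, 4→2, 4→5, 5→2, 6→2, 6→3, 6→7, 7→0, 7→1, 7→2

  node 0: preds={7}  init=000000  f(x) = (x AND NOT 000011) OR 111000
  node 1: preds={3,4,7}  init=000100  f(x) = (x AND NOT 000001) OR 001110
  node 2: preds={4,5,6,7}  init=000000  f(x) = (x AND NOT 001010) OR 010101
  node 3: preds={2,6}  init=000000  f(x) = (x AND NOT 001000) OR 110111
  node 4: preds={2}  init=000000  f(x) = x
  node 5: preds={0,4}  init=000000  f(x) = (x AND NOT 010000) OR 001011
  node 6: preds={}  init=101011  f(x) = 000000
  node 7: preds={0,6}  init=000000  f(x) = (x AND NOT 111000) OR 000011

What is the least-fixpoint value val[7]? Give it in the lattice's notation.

Trace (11 dequeues):
  [1] u=0 | in 000000 | out 111000 | prev 000000 | push {}
  [2] u=1 | in 000000 | out 001110 | prev 000100 | push {}
  [3] u=2 | in 101011 | out 110101 | prev 000000 | push {}
  [4] u=3 | in 111111 | out 110111 | prev 000000 | push {1}
  [5] u=4 | in 110101 | out 110101 | prev 000000 | push {2}
  [6] u=5 | in 111101 | out 101111 | prev 000000 | push {}
  [7] u=6 | in 000000 | out 101011 | ==
  [8] u=7 | in 111011 | out 000011 | prev 000000 | push {0}
  [9] u=1 | in 110111 | out 111110 | prev 001110 | push {}
  [10] u=2 | in 111111 | out 110101 | ==
  [11] u=0 | in 000011 | out 111000 | ==

Converged values:
  [0] 111000
  [1] 111110
  [2] 110101
  [3] 110111
  [4] 110101
  [5] 101111
  [6] 101011
  [7] 000011

000011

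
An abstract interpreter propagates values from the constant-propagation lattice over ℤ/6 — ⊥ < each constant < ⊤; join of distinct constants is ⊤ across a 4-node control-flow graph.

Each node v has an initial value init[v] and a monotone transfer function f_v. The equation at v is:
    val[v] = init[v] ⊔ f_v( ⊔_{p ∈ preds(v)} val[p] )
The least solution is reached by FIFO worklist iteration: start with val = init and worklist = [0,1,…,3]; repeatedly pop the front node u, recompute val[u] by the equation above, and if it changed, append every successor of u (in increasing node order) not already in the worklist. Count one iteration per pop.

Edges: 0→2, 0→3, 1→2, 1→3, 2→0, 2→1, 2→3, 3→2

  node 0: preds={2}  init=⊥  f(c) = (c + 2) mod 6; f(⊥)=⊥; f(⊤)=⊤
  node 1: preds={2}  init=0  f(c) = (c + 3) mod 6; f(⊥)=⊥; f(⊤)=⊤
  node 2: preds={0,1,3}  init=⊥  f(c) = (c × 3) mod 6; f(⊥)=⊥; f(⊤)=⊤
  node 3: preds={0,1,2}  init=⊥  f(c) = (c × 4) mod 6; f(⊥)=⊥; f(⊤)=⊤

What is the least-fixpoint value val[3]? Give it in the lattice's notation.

Worklist (12 pops):
  #1 pop 0: in=⊥ → ⊥ (no change)
  #2 pop 1: in=⊥ → 0 (no change)
  #3 pop 2: in=0 → 0 (was ⊥); enqueue [0,1]
  #4 pop 3: in=0 → 0 (was ⊥); enqueue [2]
  #5 pop 0: in=0 → 2 (was ⊥); enqueue [3]
  #6 pop 1: in=0 → ⊤ (was 0); enqueue []
  #7 pop 2: in=⊤ → ⊤ (was 0); enqueue [0,1]
  #8 pop 3: in=⊤ → ⊤ (was 0); enqueue [2]
  #9 pop 0: in=⊤ → ⊤ (was 2); enqueue [3]
  #10 pop 1: in=⊤ → ⊤ (no change)
  #11 pop 2: in=⊤ → ⊤ (no change)
  #12 pop 3: in=⊤ → ⊤ (no change)

Fixpoint:
  val[0] = ⊤
  val[1] = ⊤
  val[2] = ⊤
  val[3] = ⊤

⊤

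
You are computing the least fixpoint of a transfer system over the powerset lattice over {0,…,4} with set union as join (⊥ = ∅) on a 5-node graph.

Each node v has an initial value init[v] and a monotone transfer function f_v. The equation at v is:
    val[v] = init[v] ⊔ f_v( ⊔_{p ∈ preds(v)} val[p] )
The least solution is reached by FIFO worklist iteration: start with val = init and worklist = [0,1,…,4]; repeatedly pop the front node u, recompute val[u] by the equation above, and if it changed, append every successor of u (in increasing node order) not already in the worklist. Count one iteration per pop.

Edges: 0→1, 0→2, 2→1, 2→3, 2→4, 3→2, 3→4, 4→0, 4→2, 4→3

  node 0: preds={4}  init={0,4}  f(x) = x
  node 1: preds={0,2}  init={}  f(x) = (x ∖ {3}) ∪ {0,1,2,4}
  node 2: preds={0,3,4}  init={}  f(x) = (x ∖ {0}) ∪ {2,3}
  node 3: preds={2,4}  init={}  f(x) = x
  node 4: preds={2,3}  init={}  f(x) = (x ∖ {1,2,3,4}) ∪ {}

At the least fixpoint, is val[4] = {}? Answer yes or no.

Trace (7 dequeues):
  [1] u=0 | in {} | out {0,4} | ==
  [2] u=1 | in {0,4} | out {0,1,2,4} | prev {} | push {}
  [3] u=2 | in {0,4} | out {2,3,4} | prev {} | push {1}
  [4] u=3 | in {2,3,4} | out {2,3,4} | prev {} | push {2}
  [5] u=4 | in {2,3,4} | out {} | ==
  [6] u=1 | in {0,2,3,4} | out {0,1,2,4} | ==
  [7] u=2 | in {0,2,3,4} | out {2,3,4} | ==

Converged values:
  [0] {0,4}
  [1] {0,1,2,4}
  [2] {2,3,4}
  [3] {2,3,4}
  [4] {}

yes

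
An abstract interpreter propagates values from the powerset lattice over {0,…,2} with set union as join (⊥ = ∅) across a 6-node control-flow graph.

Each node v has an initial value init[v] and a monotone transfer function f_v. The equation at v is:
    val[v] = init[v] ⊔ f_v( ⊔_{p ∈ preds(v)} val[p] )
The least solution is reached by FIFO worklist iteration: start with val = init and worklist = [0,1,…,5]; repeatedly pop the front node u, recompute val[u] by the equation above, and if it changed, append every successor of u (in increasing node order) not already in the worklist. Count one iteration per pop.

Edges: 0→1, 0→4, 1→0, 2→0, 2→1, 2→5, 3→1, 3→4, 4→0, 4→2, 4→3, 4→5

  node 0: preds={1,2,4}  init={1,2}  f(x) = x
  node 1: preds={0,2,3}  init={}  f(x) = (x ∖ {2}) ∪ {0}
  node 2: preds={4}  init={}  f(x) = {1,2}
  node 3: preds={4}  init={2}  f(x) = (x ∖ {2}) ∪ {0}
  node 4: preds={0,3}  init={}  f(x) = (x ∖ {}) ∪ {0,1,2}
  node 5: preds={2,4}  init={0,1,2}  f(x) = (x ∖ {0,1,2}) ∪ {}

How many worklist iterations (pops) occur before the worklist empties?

12

Iteration log — 12 steps:
  step 1. node 0  ⊔preds={}  new={1,2}  stable
  step 2. node 1  ⊔preds={1,2}  new={0,1}  old={}  +wl: 0
  step 3. node 2  ⊔preds={}  new={1,2}  old={}  +wl: 1
  step 4. node 3  ⊔preds={}  new={0,2}  old={2}  +wl: 
  step 5. node 4  ⊔preds={0,1,2}  new={0,1,2}  old={}  +wl: 2,3
  step 6. node 5  ⊔preds={0,1,2}  new={0,1,2}  stable
  step 7. node 0  ⊔preds={0,1,2}  new={0,1,2}  old={1,2}  +wl: 4
  step 8. node 1  ⊔preds={0,1,2}  new={0,1}  stable
  step 9. node 2  ⊔preds={0,1,2}  new={1,2}  stable
  step 10. node 3  ⊔preds={0,1,2}  new={0,1,2}  old={0,2}  +wl: 1
  step 11. node 4  ⊔preds={0,1,2}  new={0,1,2}  stable
  step 12. node 1  ⊔preds={0,1,2}  new={0,1}  stable

Least fixpoint reached:
  node 0: {0,1,2}
  node 1: {0,1}
  node 2: {1,2}
  node 3: {0,1,2}
  node 4: {0,1,2}
  node 5: {0,1,2}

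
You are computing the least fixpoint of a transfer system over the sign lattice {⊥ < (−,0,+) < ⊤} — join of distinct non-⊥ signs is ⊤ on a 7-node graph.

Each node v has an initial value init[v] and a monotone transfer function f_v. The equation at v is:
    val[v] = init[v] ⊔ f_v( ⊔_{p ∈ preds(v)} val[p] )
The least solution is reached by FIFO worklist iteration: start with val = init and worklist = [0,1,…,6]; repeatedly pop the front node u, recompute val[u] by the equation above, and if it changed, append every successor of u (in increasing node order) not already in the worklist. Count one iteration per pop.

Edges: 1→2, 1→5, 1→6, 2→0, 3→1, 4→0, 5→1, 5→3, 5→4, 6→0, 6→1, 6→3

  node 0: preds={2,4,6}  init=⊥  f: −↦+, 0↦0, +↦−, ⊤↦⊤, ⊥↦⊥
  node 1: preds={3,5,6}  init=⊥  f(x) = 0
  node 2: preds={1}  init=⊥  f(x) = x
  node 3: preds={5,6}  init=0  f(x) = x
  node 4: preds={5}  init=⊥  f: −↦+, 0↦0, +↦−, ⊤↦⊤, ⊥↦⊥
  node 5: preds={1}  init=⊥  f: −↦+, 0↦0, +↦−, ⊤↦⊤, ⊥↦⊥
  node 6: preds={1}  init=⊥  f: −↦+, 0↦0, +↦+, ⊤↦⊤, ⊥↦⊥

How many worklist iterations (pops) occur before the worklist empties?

12

Worklist (12 pops):
  #1 pop 0: in=⊥ → ⊥ (no change)
  #2 pop 1: in=0 → 0 (was ⊥); enqueue []
  #3 pop 2: in=0 → 0 (was ⊥); enqueue [0]
  #4 pop 3: in=⊥ → 0 (no change)
  #5 pop 4: in=⊥ → ⊥ (no change)
  #6 pop 5: in=0 → 0 (was ⊥); enqueue [1,3,4]
  #7 pop 6: in=0 → 0 (was ⊥); enqueue []
  #8 pop 0: in=0 → 0 (was ⊥); enqueue []
  #9 pop 1: in=0 → 0 (no change)
  #10 pop 3: in=0 → 0 (no change)
  #11 pop 4: in=0 → 0 (was ⊥); enqueue [0]
  #12 pop 0: in=0 → 0 (no change)

Fixpoint:
  val[0] = 0
  val[1] = 0
  val[2] = 0
  val[3] = 0
  val[4] = 0
  val[5] = 0
  val[6] = 0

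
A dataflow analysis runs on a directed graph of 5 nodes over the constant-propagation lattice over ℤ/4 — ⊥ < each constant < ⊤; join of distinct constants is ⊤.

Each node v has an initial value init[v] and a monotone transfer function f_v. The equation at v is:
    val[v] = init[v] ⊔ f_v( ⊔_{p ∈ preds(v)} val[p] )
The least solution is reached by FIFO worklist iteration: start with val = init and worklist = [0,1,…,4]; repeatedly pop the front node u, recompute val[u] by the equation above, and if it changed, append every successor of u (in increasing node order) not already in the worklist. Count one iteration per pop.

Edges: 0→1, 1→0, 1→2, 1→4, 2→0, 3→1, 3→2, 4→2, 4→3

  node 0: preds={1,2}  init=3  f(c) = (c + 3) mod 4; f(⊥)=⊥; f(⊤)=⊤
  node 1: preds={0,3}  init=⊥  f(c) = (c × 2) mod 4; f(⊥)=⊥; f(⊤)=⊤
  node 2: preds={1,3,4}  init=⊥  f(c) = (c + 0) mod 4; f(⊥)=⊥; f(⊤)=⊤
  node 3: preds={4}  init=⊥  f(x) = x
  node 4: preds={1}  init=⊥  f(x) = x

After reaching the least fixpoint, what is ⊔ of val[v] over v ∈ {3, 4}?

Worklist (16 pops):
  #1 pop 0: in=⊥ → 3 (no change)
  #2 pop 1: in=3 → 2 (was ⊥); enqueue [0]
  #3 pop 2: in=2 → 2 (was ⊥); enqueue []
  #4 pop 3: in=⊥ → ⊥ (no change)
  #5 pop 4: in=2 → 2 (was ⊥); enqueue [2,3]
  #6 pop 0: in=2 → ⊤ (was 3); enqueue [1]
  #7 pop 2: in=2 → 2 (no change)
  #8 pop 3: in=2 → 2 (was ⊥); enqueue [2]
  #9 pop 1: in=⊤ → ⊤ (was 2); enqueue [0,4]
  #10 pop 2: in=⊤ → ⊤ (was 2); enqueue []
  #11 pop 0: in=⊤ → ⊤ (no change)
  #12 pop 4: in=⊤ → ⊤ (was 2); enqueue [2,3]
  #13 pop 2: in=⊤ → ⊤ (no change)
  #14 pop 3: in=⊤ → ⊤ (was 2); enqueue [1,2]
  #15 pop 1: in=⊤ → ⊤ (no change)
  #16 pop 2: in=⊤ → ⊤ (no change)

Fixpoint:
  val[0] = ⊤
  val[1] = ⊤
  val[2] = ⊤
  val[3] = ⊤
  val[4] = ⊤

⊤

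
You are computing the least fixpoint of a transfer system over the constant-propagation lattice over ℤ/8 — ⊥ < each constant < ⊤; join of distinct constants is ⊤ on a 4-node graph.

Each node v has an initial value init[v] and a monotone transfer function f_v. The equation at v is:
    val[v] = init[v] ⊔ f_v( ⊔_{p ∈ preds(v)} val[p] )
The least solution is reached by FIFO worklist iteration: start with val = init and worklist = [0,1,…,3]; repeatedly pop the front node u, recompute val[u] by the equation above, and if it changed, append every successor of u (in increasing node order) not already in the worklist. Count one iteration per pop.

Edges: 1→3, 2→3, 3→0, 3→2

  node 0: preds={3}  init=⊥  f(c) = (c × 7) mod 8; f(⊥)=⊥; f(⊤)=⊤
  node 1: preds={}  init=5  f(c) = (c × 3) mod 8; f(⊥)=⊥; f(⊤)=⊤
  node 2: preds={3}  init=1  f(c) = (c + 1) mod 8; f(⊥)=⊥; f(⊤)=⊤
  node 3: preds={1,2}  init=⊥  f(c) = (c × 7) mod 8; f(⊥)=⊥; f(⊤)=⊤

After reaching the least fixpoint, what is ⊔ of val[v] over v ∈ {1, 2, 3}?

Iteration log — 7 steps:
  step 1. node 0  ⊔preds=⊥  new=⊥  stable
  step 2. node 1  ⊔preds=⊥  new=5  stable
  step 3. node 2  ⊔preds=⊥  new=1  stable
  step 4. node 3  ⊔preds=⊤  new=⊤  old=⊥  +wl: 0,2
  step 5. node 0  ⊔preds=⊤  new=⊤  old=⊥  +wl: 
  step 6. node 2  ⊔preds=⊤  new=⊤  old=1  +wl: 3
  step 7. node 3  ⊔preds=⊤  new=⊤  stable

Least fixpoint reached:
  node 0: ⊤
  node 1: 5
  node 2: ⊤
  node 3: ⊤

⊤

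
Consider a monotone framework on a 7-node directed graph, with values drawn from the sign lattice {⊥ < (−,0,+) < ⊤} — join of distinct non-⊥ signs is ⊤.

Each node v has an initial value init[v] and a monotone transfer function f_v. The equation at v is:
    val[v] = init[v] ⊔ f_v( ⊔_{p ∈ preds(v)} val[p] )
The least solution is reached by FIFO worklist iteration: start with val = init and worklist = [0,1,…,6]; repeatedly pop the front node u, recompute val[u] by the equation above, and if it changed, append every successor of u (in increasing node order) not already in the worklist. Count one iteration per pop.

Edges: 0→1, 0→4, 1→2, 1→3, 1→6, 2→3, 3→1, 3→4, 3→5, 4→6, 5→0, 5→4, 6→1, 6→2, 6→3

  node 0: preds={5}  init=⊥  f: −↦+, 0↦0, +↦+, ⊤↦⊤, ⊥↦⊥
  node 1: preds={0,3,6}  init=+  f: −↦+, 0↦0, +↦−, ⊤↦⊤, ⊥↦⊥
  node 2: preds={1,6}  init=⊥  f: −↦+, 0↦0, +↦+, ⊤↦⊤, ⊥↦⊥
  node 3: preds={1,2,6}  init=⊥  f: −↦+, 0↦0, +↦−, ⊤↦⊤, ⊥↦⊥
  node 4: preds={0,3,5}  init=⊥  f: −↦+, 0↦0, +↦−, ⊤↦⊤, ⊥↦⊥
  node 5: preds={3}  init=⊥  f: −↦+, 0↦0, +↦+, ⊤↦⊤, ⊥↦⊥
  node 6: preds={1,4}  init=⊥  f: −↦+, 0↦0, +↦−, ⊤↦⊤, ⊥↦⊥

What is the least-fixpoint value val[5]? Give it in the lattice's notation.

⊤

Iteration log — 22 steps:
  step 1. node 0  ⊔preds=⊥  new=⊥  stable
  step 2. node 1  ⊔preds=⊥  new=+  stable
  step 3. node 2  ⊔preds=+  new=+  old=⊥  +wl: 
  step 4. node 3  ⊔preds=+  new=−  old=⊥  +wl: 1
  step 5. node 4  ⊔preds=−  new=+  old=⊥  +wl: 
  step 6. node 5  ⊔preds=−  new=+  old=⊥  +wl: 0,4
  step 7. node 6  ⊔preds=+  new=−  old=⊥  +wl: 2,3
  step 8. node 1  ⊔preds=−  new=+  stable
  step 9. node 0  ⊔preds=+  new=+  old=⊥  +wl: 1
  step 10. node 4  ⊔preds=⊤  new=⊤  old=+  +wl: 6
  step 11. node 2  ⊔preds=⊤  new=⊤  old=+  +wl: 
  step 12. node 3  ⊔preds=⊤  new=⊤  old=−  +wl: 4,5
  step 13. node 1  ⊔preds=⊤  new=⊤  old=+  +wl: 2,3
  step 14. node 6  ⊔preds=⊤  new=⊤  old=−  +wl: 1
  step 15. node 4  ⊔preds=⊤  new=⊤  stable
  step 16. node 5  ⊔preds=⊤  new=⊤  old=+  +wl: 0,4
  step 17. node 2  ⊔preds=⊤  new=⊤  stable
  step 18. node 3  ⊔preds=⊤  new=⊤  stable
  step 19. node 1  ⊔preds=⊤  new=⊤  stable
  step 20. node 0  ⊔preds=⊤  new=⊤  old=+  +wl: 1
  step 21. node 4  ⊔preds=⊤  new=⊤  stable
  step 22. node 1  ⊔preds=⊤  new=⊤  stable

Least fixpoint reached:
  node 0: ⊤
  node 1: ⊤
  node 2: ⊤
  node 3: ⊤
  node 4: ⊤
  node 5: ⊤
  node 6: ⊤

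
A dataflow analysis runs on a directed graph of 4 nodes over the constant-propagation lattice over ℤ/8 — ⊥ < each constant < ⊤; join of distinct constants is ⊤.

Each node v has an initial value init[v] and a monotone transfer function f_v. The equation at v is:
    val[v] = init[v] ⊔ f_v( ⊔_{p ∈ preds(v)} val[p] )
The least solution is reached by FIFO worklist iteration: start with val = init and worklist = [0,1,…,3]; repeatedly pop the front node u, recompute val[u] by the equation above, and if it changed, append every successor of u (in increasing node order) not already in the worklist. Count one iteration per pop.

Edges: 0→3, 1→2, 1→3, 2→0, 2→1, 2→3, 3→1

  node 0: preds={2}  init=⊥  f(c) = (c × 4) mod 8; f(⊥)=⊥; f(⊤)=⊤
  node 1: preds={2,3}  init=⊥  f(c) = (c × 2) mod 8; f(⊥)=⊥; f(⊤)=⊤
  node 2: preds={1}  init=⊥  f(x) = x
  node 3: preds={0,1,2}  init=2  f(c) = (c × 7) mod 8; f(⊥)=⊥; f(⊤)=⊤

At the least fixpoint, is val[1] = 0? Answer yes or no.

Trace (11 dequeues):
  [1] u=0 | in ⊥ | out ⊥ | ==
  [2] u=1 | in 2 | out 4 | prev ⊥ | push {}
  [3] u=2 | in 4 | out 4 | prev ⊥ | push {0,1}
  [4] u=3 | in 4 | out ⊤ | prev 2 | push {}
  [5] u=0 | in 4 | out 0 | prev ⊥ | push {3}
  [6] u=1 | in ⊤ | out ⊤ | prev 4 | push {2}
  [7] u=3 | in ⊤ | out ⊤ | ==
  [8] u=2 | in ⊤ | out ⊤ | prev 4 | push {0,1,3}
  [9] u=0 | in ⊤ | out ⊤ | prev 0 | push {}
  [10] u=1 | in ⊤ | out ⊤ | ==
  [11] u=3 | in ⊤ | out ⊤ | ==

Converged values:
  [0] ⊤
  [1] ⊤
  [2] ⊤
  [3] ⊤

no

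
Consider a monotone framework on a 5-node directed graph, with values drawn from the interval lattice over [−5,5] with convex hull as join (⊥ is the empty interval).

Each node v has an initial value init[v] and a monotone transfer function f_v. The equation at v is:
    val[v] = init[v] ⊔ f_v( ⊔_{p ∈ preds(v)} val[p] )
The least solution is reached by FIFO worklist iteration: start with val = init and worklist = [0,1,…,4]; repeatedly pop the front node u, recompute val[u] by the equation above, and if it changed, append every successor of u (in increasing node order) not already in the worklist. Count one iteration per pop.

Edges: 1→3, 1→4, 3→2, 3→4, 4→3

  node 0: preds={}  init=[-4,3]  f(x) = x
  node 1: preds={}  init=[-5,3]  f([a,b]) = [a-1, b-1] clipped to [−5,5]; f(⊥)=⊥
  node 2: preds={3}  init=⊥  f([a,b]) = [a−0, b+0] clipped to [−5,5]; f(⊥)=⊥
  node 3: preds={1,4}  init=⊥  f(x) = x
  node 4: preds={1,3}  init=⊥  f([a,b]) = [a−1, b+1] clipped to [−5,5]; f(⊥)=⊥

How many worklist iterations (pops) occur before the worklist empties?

12

Iteration log — 12 steps:
  step 1. node 0  ⊔preds=⊥  new=[-4,3]  stable
  step 2. node 1  ⊔preds=⊥  new=[-5,3]  stable
  step 3. node 2  ⊔preds=⊥  new=⊥  stable
  step 4. node 3  ⊔preds=[-5,3]  new=[-5,3]  old=⊥  +wl: 2
  step 5. node 4  ⊔preds=[-5,3]  new=[-5,4]  old=⊥  +wl: 3
  step 6. node 2  ⊔preds=[-5,3]  new=[-5,3]  old=⊥  +wl: 
  step 7. node 3  ⊔preds=[-5,4]  new=[-5,4]  old=[-5,3]  +wl: 2,4
  step 8. node 2  ⊔preds=[-5,4]  new=[-5,4]  old=[-5,3]  +wl: 
  step 9. node 4  ⊔preds=[-5,4]  new=[-5,5]  old=[-5,4]  +wl: 3
  step 10. node 3  ⊔preds=[-5,5]  new=[-5,5]  old=[-5,4]  +wl: 2,4
  step 11. node 2  ⊔preds=[-5,5]  new=[-5,5]  old=[-5,4]  +wl: 
  step 12. node 4  ⊔preds=[-5,5]  new=[-5,5]  stable

Least fixpoint reached:
  node 0: [-4,3]
  node 1: [-5,3]
  node 2: [-5,5]
  node 3: [-5,5]
  node 4: [-5,5]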